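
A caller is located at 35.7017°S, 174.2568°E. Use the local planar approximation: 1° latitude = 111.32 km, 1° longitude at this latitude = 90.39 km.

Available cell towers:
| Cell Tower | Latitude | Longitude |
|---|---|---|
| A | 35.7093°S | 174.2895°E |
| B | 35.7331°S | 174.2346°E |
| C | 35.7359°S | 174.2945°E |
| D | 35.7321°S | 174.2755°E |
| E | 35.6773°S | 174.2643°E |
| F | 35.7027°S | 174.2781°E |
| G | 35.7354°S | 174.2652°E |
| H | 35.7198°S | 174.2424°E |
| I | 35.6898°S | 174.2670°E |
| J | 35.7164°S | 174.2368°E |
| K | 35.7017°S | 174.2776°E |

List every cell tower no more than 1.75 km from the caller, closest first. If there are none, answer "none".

Distances from 35.7017°S, 174.2568°E:
A: 3.0745 km
B: 4.0305 km
C: 5.1095 km
D: 3.7828 km
E: 2.7995 km
F: 1.9285 km
G: 3.8275 km
H: 2.3987 km
I: 1.6140 km
J: 2.4384 km
K: 1.8801 km
Threshold 1.75 km: I (1.6140 km) is within range.

I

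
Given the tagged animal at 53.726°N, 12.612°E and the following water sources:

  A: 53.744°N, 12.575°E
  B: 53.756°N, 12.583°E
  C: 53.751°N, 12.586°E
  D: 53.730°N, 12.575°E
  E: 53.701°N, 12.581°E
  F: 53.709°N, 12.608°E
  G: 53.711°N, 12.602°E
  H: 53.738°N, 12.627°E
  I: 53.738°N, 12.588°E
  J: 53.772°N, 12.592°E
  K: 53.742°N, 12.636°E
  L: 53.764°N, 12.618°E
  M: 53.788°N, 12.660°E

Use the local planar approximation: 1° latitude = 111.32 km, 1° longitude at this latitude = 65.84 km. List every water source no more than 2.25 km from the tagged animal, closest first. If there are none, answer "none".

H, G, F, I

Distances from 53.726°N, 12.612°E:
A: 3.154 km
B: 3.847 km
C: 3.267 km
D: 2.476 km
E: 3.451 km
F: 1.911 km
G: 1.795 km
H: 1.661 km
I: 2.069 km
J: 5.287 km
K: 2.381 km
L: 4.249 km
M: 7.591 km
Threshold 2.25 km: H (1.661 km), G (1.795 km), F (1.911 km), I (2.069 km) are within range.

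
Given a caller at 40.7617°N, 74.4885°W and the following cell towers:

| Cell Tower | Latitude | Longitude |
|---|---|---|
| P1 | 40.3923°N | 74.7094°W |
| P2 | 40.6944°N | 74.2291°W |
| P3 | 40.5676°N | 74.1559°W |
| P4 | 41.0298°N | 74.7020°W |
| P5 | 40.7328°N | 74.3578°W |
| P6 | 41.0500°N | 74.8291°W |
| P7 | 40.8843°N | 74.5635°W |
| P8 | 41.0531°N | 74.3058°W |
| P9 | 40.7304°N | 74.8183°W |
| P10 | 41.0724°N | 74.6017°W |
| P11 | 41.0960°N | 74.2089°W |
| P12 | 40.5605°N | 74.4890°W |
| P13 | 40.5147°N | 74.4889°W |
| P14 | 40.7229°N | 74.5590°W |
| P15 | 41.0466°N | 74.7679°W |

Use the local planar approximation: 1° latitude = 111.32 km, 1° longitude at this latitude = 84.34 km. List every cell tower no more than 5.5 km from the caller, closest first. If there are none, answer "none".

none

Distances from 40.7617°N, 74.4885°W:
P1: √((-0.3694·111.32)² + (-0.2209·84.34)²) = √(1690.986645 + 347.103206) = 45.1452 km
P2: √((-0.0673·111.32)² + (0.2594·84.34)²) = √(56.127607 + 478.637958) = 23.1250 km
P3: √((-0.1941·111.32)² + (0.3326·84.34)²) = √(466.871610 + 786.885755) = 35.4084 km
P4: √((0.2681·111.32)² + (-0.2135·84.34)²) = √(890.717578 + 324.237283) = 34.8562 km
P5: √((-0.0289·111.32)² + (0.1307·84.34)²) = √(10.350041 + 121.511776) = 11.4831 km
P6: √((0.2883·111.32)² + (-0.3406·84.34)²) = √(1029.996337 + 825.194796) = 43.0719 km
P7: √((0.1226·111.32)² + (-0.0750·84.34)²) = √(186.263318 + 40.011950) = 15.0424 km
P8: √((0.2914·111.32)² + (0.1827·84.34)²) = √(1052.265884 + 237.434754) = 35.9124 km
P9: √((-0.0313·111.32)² + (-0.3298·84.34)²) = √(12.140458 + 773.692694) = 28.0327 km
P10: √((0.3107·111.32)² + (-0.1132·84.34)²) = √(1196.269147 + 91.150708) = 35.8806 km
P11: √((0.3343·111.32)² + (0.2796·84.34)²) = √(1384.902338 + 556.085444) = 44.0566 km
P12: √((-0.2012·111.32)² + (-0.0005·84.34)²) = √(501.651769 + 0.001778) = 22.3976 km
P13: √((-0.2470·111.32)² + (-0.0004·84.34)²) = √(756.032216 + 0.001138) = 27.4961 km
P14: √((-0.0388·111.32)² + (-0.0705·84.34)²) = √(18.655627 + 35.354559) = 7.3492 km
P15: √((0.2849·111.32)² + (-0.2794·84.34)²) = √(1005.845538 + 555.290185) = 39.5112 km
Threshold 5.5 km: none within range.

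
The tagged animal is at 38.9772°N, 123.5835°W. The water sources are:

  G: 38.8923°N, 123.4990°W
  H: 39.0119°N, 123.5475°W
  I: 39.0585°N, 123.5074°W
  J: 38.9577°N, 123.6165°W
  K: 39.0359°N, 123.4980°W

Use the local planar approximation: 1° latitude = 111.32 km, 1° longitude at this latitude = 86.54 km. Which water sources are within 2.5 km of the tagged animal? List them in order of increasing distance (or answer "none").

Distances from 38.9772°N, 123.5835°W:
G: √((-0.0849·111.32)² + (0.0845·86.54)²) = √(89.322686 + 53.474558) = 11.9498 km
H: √((0.0347·111.32)² + (0.0360·86.54)²) = √(14.921255 + 9.705966) = 4.9626 km
I: √((0.0813·111.32)² + (0.0761·86.54)²) = √(81.908220 + 43.371365) = 11.1928 km
J: √((-0.0195·111.32)² + (-0.0330·86.54)²) = √(4.712112 + 8.155708) = 3.5872 km
K: √((0.0587·111.32)² + (0.0855·86.54)²) = √(42.699481 + 54.747717) = 9.8715 km
Threshold 2.5 km: none within range.

none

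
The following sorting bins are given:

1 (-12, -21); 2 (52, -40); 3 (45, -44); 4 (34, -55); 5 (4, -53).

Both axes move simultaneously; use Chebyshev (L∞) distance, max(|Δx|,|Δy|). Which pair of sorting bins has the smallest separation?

2 and 3

Pairwise distances:
1–2: max(|64|, |-19|) = 64
1–3: max(|57|, |-23|) = 57
1–4: max(|46|, |-34|) = 46
1–5: max(|16|, |-32|) = 32
2–3: max(|-7|, |-4|) = 7
2–4: max(|-18|, |-15|) = 18
2–5: max(|-48|, |-13|) = 48
3–4: max(|-11|, |-11|) = 11
3–5: max(|-41|, |-9|) = 41
4–5: max(|-30|, |2|) = 30
Closest pair: 2–3 at 7.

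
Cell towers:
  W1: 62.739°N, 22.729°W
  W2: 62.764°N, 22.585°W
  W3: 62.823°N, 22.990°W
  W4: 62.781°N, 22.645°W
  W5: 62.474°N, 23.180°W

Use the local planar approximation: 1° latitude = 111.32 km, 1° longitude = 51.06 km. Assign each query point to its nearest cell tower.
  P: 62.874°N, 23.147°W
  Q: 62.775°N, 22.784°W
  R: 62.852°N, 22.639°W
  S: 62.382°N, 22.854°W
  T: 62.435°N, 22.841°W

P at 62.874°N, 23.147°W:
  W1: 26.103 km
  W2: 31.199 km
  W3: 9.823 km
  W4: 27.644 km
  W5: 44.560 km
  → nearest: W3 (9.823 km)
Q at 62.775°N, 22.784°W:
  W1: 4.894 km
  W2: 10.234 km
  W3: 11.798 km
  W4: 7.129 km
  W5: 39.135 km
  → nearest: W1 (4.894 km)
R at 62.852°N, 22.639°W:
  W1: 13.392 km
  W2: 10.177 km
  W3: 18.210 km
  W4: 7.910 km
  W5: 50.336 km
  → nearest: W4 (7.910 km)
S at 62.382°N, 22.854°W:
  W1: 40.250 km
  W2: 44.687 km
  W3: 49.581 km
  W4: 45.681 km
  W5: 19.544 km
  → nearest: W5 (19.544 km)
T at 62.435°N, 22.841°W:
  W1: 34.321 km
  W2: 38.887 km
  W3: 43.857 km
  W4: 39.796 km
  W5: 17.845 km
  → nearest: W5 (17.845 km)

P→W3; Q→W1; R→W4; S→W5; T→W5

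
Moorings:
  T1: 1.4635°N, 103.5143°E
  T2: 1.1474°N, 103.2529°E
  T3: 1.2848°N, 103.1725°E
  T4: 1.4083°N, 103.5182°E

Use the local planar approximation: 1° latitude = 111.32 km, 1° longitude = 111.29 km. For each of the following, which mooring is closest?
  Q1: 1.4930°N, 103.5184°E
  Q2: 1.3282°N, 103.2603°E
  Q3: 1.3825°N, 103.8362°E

Q1→T1; Q2→T3; Q3→T4

Q1 at 1.4930°N, 103.5184°E:
  T1: 3.3155 km
  T2: 48.5094 km
  T3: 44.9338 km
  T4: 9.4288 km
  → nearest: T1 (3.3155 km)
Q2 at 1.3282°N, 103.2603°E:
  T1: 32.0299 km
  T2: 20.1435 km
  T3: 10.9004 km
  T4: 30.0549 km
  → nearest: T3 (10.9004 km)
Q3 at 1.3825°N, 103.8362°E:
  T1: 36.9416 km
  T2: 69.9925 km
  T3: 74.6596 km
  T4: 35.5066 km
  → nearest: T4 (35.5066 km)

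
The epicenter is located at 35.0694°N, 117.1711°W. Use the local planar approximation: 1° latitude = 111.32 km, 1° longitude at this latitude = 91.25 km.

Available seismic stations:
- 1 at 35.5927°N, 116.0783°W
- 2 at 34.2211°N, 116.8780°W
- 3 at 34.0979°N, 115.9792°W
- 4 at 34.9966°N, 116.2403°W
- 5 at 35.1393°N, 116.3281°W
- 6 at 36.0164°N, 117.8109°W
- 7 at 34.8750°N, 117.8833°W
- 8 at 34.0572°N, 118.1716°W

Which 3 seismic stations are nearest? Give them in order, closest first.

Distances from 35.0694°N, 117.1711°W:
1: 115.4867 km
2: 98.1471 km
3: 153.3779 km
4: 85.3212 km
5: 77.3163 km
6: 120.5065 km
7: 68.4966 km
8: 145.0215 km
Sorted: 7 (68.4966 km) < 5 (77.3163 km) < 4 (85.3212 km) < 2 (98.1471 km) < 1 (115.4867 km) < …

7, 5, 4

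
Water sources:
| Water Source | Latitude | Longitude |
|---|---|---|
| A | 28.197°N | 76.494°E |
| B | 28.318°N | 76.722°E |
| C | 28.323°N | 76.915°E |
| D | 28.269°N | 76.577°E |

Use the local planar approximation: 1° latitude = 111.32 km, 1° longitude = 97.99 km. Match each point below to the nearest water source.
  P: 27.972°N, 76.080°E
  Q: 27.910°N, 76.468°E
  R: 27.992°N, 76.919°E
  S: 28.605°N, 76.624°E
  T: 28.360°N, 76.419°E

P at 27.972°N, 76.080°E:
  A: 47.677 km
  B: 73.764 km
  C: 90.673 km
  D: 58.863 km
  → nearest: A (47.677 km)
Q at 27.910°N, 76.468°E:
  A: 32.050 km
  B: 51.791 km
  C: 63.500 km
  D: 41.367 km
  → nearest: A (32.050 km)
R at 27.992°N, 76.919°E:
  A: 47.488 km
  B: 41.105 km
  C: 36.849 km
  D: 45.540 km
  → nearest: C (36.849 km)
S at 28.605°N, 76.624°E:
  A: 47.171 km
  B: 33.361 km
  C: 42.410 km
  D: 37.686 km
  → nearest: B (33.361 km)
T at 28.360°N, 76.419°E:
  A: 19.577 km
  B: 30.057 km
  C: 48.777 km
  D: 18.502 km
  → nearest: D (18.502 km)

P→A; Q→A; R→C; S→B; T→D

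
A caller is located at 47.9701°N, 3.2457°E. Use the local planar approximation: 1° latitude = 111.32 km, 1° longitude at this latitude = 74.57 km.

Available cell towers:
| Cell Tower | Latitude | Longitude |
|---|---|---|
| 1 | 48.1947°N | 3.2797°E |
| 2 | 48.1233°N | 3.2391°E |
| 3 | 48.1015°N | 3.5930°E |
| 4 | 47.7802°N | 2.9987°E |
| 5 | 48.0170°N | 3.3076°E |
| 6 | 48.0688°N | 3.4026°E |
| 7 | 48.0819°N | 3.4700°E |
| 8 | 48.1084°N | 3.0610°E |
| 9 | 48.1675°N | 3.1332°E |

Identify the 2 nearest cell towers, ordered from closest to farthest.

5, 6

Distances from 47.9701°N, 3.2457°E:
1: 25.1307 km
2: 17.0613 km
3: 29.7435 km
4: 28.0381 km
5: 6.9688 km
6: 16.0503 km
7: 20.8483 km
8: 20.6572 km
9: 23.5215 km
Sorted: 5 (6.9688 km) < 6 (16.0503 km) < 2 (17.0613 km) < 8 (20.6572 km) < …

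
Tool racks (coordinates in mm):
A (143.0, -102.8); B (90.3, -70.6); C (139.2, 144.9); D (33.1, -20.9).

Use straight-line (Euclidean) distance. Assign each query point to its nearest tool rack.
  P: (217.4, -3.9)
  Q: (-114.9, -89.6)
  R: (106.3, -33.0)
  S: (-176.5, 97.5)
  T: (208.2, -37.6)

P→A; Q→D; R→B; S→D; T→A

P at (217.4, -3.9):
  A: 123.8 mm
  B: 143.5 mm
  C: 168.1 mm
  D: 185.1 mm
  → nearest: A (123.8 mm)
Q at (-114.9, -89.6):
  A: 258.2 mm
  B: 206.1 mm
  C: 345.8 mm
  D: 163.2 mm
  → nearest: D (163.2 mm)
R at (106.3, -33.0):
  A: 78.9 mm
  B: 40.9 mm
  C: 180.9 mm
  D: 74.2 mm
  → nearest: B (40.9 mm)
S at (-176.5, 97.5):
  A: 377.1 mm
  B: 315.3 mm
  C: 319.2 mm
  D: 240.7 mm
  → nearest: D (240.7 mm)
T at (208.2, -37.6):
  A: 92.2 mm
  B: 122.4 mm
  C: 195.1 mm
  D: 175.9 mm
  → nearest: A (92.2 mm)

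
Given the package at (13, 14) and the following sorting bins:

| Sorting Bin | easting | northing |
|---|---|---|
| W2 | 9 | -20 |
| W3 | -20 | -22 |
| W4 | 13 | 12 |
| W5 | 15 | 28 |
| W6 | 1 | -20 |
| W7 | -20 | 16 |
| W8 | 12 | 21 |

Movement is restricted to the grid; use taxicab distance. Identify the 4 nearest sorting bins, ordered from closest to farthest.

Distances from (13, 14):
W2: 38
W3: 69
W4: 2
W5: 16
W6: 46
W7: 35
W8: 8
Sorted: W4 (2) < W8 (8) < W5 (16) < W7 (35) < W2 (38) < W6 (46) < …

W4, W8, W5, W7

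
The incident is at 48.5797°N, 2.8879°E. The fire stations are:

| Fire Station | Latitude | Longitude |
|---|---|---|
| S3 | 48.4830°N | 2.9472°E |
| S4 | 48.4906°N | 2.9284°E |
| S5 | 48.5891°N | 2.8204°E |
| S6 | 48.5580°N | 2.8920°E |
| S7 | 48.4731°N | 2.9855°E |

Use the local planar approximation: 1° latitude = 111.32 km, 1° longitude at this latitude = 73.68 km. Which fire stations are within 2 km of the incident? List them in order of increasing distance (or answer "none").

none

Distances from 48.5797°N, 2.8879°E:
S3: √((-0.0967·111.32)² + (0.0593·73.68)²) = √(115.877560 + 19.090118) = 11.6176 km
S4: √((-0.0891·111.32)² + (0.0405·73.68)²) = √(98.378864 + 8.904495) = 10.3578 km
S5: √((0.0094·111.32)² + (-0.0675·73.68)²) = √(1.094970 + 24.734708) = 5.0823 km
S6: √((-0.0217·111.32)² + (0.0041·73.68)²) = √(5.835336 + 0.091257) = 2.4345 km
S7: √((-0.1066·111.32)² + (0.0976·73.68)²) = √(140.818854 + 51.712897) = 13.8756 km
Threshold 2 km: none within range.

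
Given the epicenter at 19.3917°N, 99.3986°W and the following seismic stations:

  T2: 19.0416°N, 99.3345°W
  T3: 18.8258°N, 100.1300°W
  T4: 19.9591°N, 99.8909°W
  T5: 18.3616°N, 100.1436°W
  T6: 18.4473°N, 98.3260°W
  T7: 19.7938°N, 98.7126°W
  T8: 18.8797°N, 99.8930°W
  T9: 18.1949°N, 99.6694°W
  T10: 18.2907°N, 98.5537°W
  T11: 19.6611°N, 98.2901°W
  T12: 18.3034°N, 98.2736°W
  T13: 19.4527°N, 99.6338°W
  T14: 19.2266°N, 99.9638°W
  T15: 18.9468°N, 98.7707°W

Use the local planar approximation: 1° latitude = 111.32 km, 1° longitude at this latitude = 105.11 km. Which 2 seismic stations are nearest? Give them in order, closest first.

Distances from 19.3917°N, 99.3986°W:
T2: 39.5512 km
T3: 99.3913 km
T4: 81.6528 km
T5: 138.8573 km
T6: 154.1524 km
T7: 84.8694 km
T8: 77.1300 km
T9: 136.2345 km
T10: 151.3556 km
T11: 120.3121 km
T12: 169.2926 km
T13: 25.6375 km
T14: 62.1861 km
T15: 82.5146 km
Sorted: T13 (25.6375 km) < T2 (39.5512 km) < T14 (62.1861 km) < T8 (77.1300 km) < …

T13, T2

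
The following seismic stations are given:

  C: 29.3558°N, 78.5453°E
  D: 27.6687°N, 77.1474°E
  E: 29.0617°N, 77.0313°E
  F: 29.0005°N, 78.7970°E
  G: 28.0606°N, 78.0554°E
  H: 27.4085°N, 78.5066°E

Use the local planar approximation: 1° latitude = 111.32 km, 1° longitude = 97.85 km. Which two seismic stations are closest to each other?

C and F

Pairwise distances:
C–D: √((-1.6871·111.32)² + (-1.3979·97.85)²) = √(35271.834347 + 18710.003544) = 232.3399 km
C–E: √((-0.2941·111.32)² + (-1.5140·97.85)²) = √(1071.856002 + 21946.911396) = 151.7194 km
C–F: √((-0.3553·111.32)² + (0.2517·97.85)²) = √(1564.360388 + 606.580006) = 46.5934 km
C–G: √((-1.2952·111.32)² + (-0.4899·97.85)²) = √(20788.352234 + 2297.928645) = 151.9417 km
C–H: √((-1.9473·111.32)² + (-0.0387·97.85)²) = √(46990.722555 + 14.339816) = 216.8065 km
D–E: √((1.3930·111.32)² + (-0.1161·97.85)²) = √(24046.320328 + 129.058347) = 155.4843 km
D–F: √((1.3318·111.32)² + (1.6496·97.85)²) = √(21979.834420 + 26054.272786) = 219.1668 km
D–G: √((0.3919·111.32)² + (0.9080·97.85)²) = √(1903.254750 + 7893.931565) = 98.9807 km
D–H: √((-0.2602·111.32)² + (1.3592·97.85)²) = √(838.998105 + 17688.393525) = 136.1154 km
E–F: √((-0.0612·111.32)² + (1.7657·97.85)²) = √(46.414026 + 29850.766961) = 172.9080 km
E–G: √((-1.0011·111.32)² + (1.0241·97.85)²) = √(12419.420108 + 10041.680341) = 149.8703 km
E–H: √((-1.6532·111.32)² + (1.4753·97.85)²) = √(33868.595603 + 20839.262479) = 233.8971 km
F–G: √((-0.9399·111.32)² + (-0.7416·97.85)²) = √(10947.367426 + 5265.760498) = 127.3308 km
F–H: √((-1.5920·111.32)² + (-0.2904·97.85)²) = √(31407.438796 + 807.448597) = 179.4851 km
G–H: √((-0.6521·111.32)² + (0.4512·97.85)²) = √(5269.565362 + 1949.215436) = 84.9634 km
Closest pair: C–F at 46.5934 km.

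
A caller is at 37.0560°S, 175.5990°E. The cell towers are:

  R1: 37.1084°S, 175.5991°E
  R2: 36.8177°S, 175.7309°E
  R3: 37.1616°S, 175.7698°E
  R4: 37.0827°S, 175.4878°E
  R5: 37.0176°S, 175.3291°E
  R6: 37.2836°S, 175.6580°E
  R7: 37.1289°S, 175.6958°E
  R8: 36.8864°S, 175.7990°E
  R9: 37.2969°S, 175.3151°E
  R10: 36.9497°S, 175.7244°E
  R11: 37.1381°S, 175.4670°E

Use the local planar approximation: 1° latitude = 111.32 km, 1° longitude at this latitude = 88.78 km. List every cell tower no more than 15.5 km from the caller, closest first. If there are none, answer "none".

Distances from 37.0560°S, 175.5990°E:
R1: √((-0.0524·111.32)² + (0.0001·88.78)²) = √(34.025849 + 0.000079) = 5.8332 km
R2: √((0.2383·111.32)² + (0.1319·88.78)²) = √(703.711227 + 137.126020) = 28.9972 km
R3: √((-0.1056·111.32)² + (0.1708·88.78)²) = √(138.189241 + 229.935493) = 19.1866 km
R4: √((-0.0267·111.32)² + (-0.1112·88.78)²) = √(8.834234 + 97.463018) = 10.3101 km
R5: √((0.0384·111.32)² + (-0.2699·88.78)²) = √(18.272957 + 574.164121) = 24.3400 km
R6: √((-0.2276·111.32)² + (0.0590·88.78)²) = √(641.934786 + 27.436854) = 25.8722 km
R7: √((-0.0729·111.32)² + (0.0968·88.78)²) = √(65.856925 + 73.855186) = 11.8200 km
R8: √((0.1696·111.32)² + (0.2000·88.78)²) = √(356.449567 + 315.275536) = 25.9177 km
R9: √((-0.2409·111.32)² + (-0.2839·88.78)²) = √(719.150845 + 635.273978) = 36.8025 km
R10: √((0.1063·111.32)² + (0.1254·88.78)²) = √(140.027368 + 123.943956) = 16.2472 km
R11: √((-0.0821·111.32)² + (-0.1320·88.78)²) = √(83.528121 + 137.334023) = 14.8614 km
Threshold 15.5 km: R1 (5.8332 km), R4 (10.3101 km), R7 (11.8200 km), R11 (14.8614 km) are within range.

R1, R4, R7, R11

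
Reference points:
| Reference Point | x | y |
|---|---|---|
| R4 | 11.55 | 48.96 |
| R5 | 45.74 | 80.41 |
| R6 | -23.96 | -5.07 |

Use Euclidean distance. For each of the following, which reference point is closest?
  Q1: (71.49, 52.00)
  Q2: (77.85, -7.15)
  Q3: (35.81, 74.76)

Q1 at (71.49, 52.00):
  R4: √((-59.94)² + (-3.04)²) = √(3592.8036 + 9.2416) = 60.02
  R5: √((-25.75)² + (28.41)²) = √(663.0625 + 807.1281) = 38.34
  R6: √((-95.45)² + (-57.07)²) = √(9110.7025 + 3256.9849) = 111.21
  → nearest: R5 (38.34)
Q2 at (77.85, -7.15):
  R4: √((-66.30)² + (56.11)²) = √(4395.6900 + 3148.3321) = 86.86
  R5: √((-32.11)² + (87.56)²) = √(1031.0521 + 7666.7536) = 93.26
  R6: √((-101.81)² + (2.08)²) = √(10365.2761 + 4.3264) = 101.83
  → nearest: R4 (86.86)
Q3 at (35.81, 74.76):
  R4: √((-24.26)² + (-25.80)²) = √(588.5476 + 665.6400) = 35.41
  R5: √((9.93)² + (5.65)²) = √(98.6049 + 31.9225) = 11.42
  R6: √((-59.77)² + (-79.83)²) = √(3572.4529 + 6372.8289) = 99.73
  → nearest: R5 (11.42)

Q1→R5; Q2→R4; Q3→R5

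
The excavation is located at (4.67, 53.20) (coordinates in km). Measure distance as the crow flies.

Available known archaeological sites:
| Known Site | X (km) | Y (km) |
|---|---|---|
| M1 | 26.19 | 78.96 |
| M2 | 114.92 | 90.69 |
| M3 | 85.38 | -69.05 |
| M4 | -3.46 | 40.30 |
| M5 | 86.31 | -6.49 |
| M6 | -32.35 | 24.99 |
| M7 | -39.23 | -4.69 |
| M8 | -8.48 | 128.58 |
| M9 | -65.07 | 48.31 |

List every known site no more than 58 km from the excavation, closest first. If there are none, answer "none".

Distances from (4.67, 53.20):
M1: √((21.52)² + (25.76)²) = √(463.1104 + 663.5776) = 33.57 km
M2: √((110.25)² + (37.49)²) = √(12155.0625 + 1405.5001) = 116.45 km
M3: √((80.71)² + (-122.25)²) = √(6514.1041 + 14945.0625) = 146.49 km
M4: √((-8.13)² + (-12.90)²) = √(66.0969 + 166.4100) = 15.25 km
M5: √((81.64)² + (-59.69)²) = √(6665.0896 + 3562.8961) = 101.13 km
M6: √((-37.02)² + (-28.21)²) = √(1370.4804 + 795.8041) = 46.54 km
M7: √((-43.90)² + (-57.89)²) = √(1927.2100 + 3351.2521) = 72.65 km
M8: √((-13.15)² + (75.38)²) = √(172.9225 + 5682.1444) = 76.52 km
M9: √((-69.74)² + (-4.89)²) = √(4863.6676 + 23.9121) = 69.91 km
Threshold 58 km: M4 (15.25 km), M1 (33.57 km), M6 (46.54 km) are within range.

M4, M1, M6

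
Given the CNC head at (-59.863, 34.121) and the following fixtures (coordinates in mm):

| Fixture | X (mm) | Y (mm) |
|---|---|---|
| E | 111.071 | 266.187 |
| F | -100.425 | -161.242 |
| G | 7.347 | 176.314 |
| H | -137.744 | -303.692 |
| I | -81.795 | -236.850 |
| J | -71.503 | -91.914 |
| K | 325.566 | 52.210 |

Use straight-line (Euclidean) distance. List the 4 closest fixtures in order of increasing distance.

Distances from (-59.863, 34.121):
E: 288.224 mm
F: 199.529 mm
G: 157.277 mm
H: 346.674 mm
I: 271.857 mm
J: 126.571 mm
K: 385.853 mm
Sorted: J (126.571 mm) < G (157.277 mm) < F (199.529 mm) < I (271.857 mm) < E (288.224 mm) < H (346.674 mm) < …

J, G, F, I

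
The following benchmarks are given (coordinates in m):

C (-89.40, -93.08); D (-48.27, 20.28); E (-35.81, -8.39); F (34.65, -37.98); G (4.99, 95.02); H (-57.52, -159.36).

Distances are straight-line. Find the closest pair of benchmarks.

D and E

Pairwise distances:
C–D: 120.59 m
C–E: 100.22 m
C–F: 135.74 m
C–G: 210.45 m
C–H: 73.55 m
D–E: 31.26 m
D–F: 101.34 m
D–G: 91.78 m
D–H: 179.88 m
E–F: 76.42 m
E–G: 111.17 m
E–H: 152.52 m
F–G: 136.27 m
F–H: 152.41 m
G–H: 261.95 m
Closest pair: D–E at 31.26 m.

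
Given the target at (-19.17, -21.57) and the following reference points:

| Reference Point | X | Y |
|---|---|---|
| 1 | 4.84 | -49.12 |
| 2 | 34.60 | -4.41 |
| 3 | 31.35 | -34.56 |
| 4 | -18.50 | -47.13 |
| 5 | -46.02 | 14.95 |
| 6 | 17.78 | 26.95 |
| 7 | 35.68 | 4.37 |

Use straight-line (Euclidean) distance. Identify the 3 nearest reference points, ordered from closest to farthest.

4, 1, 5

Distances from (-19.17, -21.57):
1: 36.54
2: 56.44
3: 52.16
4: 25.57
5: 45.33
6: 60.99
7: 60.67
Sorted: 4 (25.57) < 1 (36.54) < 5 (45.33) < 3 (52.16) < 2 (56.44) < …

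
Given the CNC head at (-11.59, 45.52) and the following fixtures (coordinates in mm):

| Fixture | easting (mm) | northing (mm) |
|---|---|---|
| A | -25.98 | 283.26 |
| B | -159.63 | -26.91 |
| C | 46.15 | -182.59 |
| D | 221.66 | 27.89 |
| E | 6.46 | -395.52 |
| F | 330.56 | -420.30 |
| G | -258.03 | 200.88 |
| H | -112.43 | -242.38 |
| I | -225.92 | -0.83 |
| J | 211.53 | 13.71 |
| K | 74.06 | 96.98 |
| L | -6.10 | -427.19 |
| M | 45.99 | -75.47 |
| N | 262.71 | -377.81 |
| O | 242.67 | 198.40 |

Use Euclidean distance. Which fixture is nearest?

Distances from (-11.59, 45.52):
A: 238.18 mm
B: 164.81 mm
C: 235.30 mm
D: 233.92 mm
E: 441.41 mm
F: 577.97 mm
G: 291.32 mm
H: 305.05 mm
I: 219.28 mm
J: 225.38 mm
K: 99.92 mm
L: 472.74 mm
M: 133.99 mm
N: 504.43 mm
O: 296.68 mm
Minimum: K at 99.92 mm.

K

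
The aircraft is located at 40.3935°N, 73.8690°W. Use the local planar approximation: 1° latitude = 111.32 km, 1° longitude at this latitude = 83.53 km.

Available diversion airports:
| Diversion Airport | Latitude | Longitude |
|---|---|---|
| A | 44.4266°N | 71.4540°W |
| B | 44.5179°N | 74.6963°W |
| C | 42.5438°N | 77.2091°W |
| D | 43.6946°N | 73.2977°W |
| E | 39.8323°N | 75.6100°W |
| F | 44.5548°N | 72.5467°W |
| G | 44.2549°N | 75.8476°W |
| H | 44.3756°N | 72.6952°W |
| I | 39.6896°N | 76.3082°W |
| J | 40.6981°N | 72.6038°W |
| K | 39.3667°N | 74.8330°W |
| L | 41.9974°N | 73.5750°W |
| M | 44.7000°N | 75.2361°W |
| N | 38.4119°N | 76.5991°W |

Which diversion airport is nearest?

J

Distances from 40.3935°N, 73.8690°W:
A: 492.2014 km
B: 464.2996 km
C: 367.6124 km
D: 370.5640 km
E: 158.2766 km
F: 476.2217 km
G: 460.5289 km
H: 454.0011 km
I: 218.2947 km
J: 110.9886 km
K: 139.8185 km
L: 180.2271 km
M: 492.8125 km
N: 317.2780 km
Minimum: J at 110.9886 km.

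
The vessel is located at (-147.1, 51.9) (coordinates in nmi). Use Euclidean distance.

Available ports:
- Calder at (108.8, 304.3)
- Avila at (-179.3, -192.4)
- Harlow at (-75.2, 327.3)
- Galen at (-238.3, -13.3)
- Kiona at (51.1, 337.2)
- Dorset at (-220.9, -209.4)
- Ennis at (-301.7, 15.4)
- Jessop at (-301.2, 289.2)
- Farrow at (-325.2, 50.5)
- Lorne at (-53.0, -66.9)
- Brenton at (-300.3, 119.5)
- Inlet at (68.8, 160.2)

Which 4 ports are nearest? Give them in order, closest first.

Galen, Lorne, Ennis, Brenton

Distances from (-147.1, 51.9):
Calder: √((255.9)² + (252.4)²) = √(65484.810 + 63705.760) = 359.4 nmi
Avila: √((-32.2)² + (-244.3)²) = √(1036.840 + 59682.490) = 246.4 nmi
Harlow: √((71.9)² + (275.4)²) = √(5169.610 + 75845.160) = 284.6 nmi
Galen: √((-91.2)² + (-65.2)²) = √(8317.440 + 4251.040) = 112.1 nmi
Kiona: √((198.2)² + (285.3)²) = √(39283.240 + 81396.090) = 347.4 nmi
Dorset: √((-73.8)² + (-261.3)²) = √(5446.440 + 68277.690) = 271.5 nmi
Ennis: √((-154.6)² + (-36.5)²) = √(23901.160 + 1332.250) = 158.9 nmi
Jessop: √((-154.1)² + (237.3)²) = √(23746.810 + 56311.290) = 282.9 nmi
Farrow: √((-178.1)² + (-1.4)²) = √(31719.610 + 1.960) = 178.1 nmi
Lorne: √((94.1)² + (-118.8)²) = √(8854.810 + 14113.440) = 151.6 nmi
Brenton: √((-153.2)² + (67.6)²) = √(23470.240 + 4569.760) = 167.5 nmi
Inlet: √((215.9)² + (108.3)²) = √(46612.810 + 11728.890) = 241.5 nmi
Sorted: Galen (112.1 nmi) < Lorne (151.6 nmi) < Ennis (158.9 nmi) < Brenton (167.5 nmi) < Farrow (178.1 nmi) < Inlet (241.5 nmi) < …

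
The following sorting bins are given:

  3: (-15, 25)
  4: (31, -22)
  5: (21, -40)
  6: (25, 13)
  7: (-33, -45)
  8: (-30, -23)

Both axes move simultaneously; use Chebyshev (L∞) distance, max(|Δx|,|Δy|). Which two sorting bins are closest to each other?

4 and 5

Pairwise distances:
4–5: max(|-10|, |-18|) = 18
7–8: max(|3|, |22|) = 22
4–6: max(|-6|, |35|) = 35
3–6: max(|40|, |-12|) = 40
3–4: max(|46|, |-47|) = 47
3–8: max(|-15|, |-48|) = 48
5–8: max(|-51|, |17|) = 51
5–6: max(|4|, |53|) = 53
5–7: max(|-54|, |-5|) = 54
6–8: max(|-55|, |-36|) = 55
6–7: max(|-58|, |-58|) = 58
4–8: max(|-61|, |-1|) = 61
4–7: max(|-64|, |-23|) = 64
3–5: max(|36|, |-65|) = 65
3–7: max(|-18|, |-70|) = 70
Closest pair: 4–5 at 18.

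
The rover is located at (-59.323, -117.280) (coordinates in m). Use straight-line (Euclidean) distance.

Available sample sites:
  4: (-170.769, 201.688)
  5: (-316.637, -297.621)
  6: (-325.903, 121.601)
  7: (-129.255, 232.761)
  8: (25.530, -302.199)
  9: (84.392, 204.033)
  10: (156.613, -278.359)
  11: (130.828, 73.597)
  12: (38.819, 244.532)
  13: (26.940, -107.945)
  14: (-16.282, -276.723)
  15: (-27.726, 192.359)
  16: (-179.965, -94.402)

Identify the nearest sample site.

13

Distances from (-59.323, -117.280):
4: 337.877 m
5: 314.219 m
6: 357.951 m
7: 356.958 m
8: 203.458 m
9: 351.989 m
10: 269.397 m
11: 269.428 m
12: 374.886 m
13: 86.767 m
14: 165.150 m
15: 311.247 m
16: 122.792 m
Minimum: 13 at 86.767 m.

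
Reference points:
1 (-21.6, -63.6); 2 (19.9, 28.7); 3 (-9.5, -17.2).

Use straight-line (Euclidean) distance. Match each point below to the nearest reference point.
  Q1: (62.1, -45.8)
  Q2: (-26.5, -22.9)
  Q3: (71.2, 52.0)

Q1 at (62.1, -45.8):
  1: 85.57
  2: 85.62
  3: 77.10
  → nearest: 3 (77.10)
Q2 at (-26.5, -22.9):
  1: 40.99
  2: 69.39
  3: 17.93
  → nearest: 3 (17.93)
Q3 at (71.2, 52.0):
  1: 148.24
  2: 56.34
  3: 106.31
  → nearest: 2 (56.34)

Q1→3; Q2→3; Q3→2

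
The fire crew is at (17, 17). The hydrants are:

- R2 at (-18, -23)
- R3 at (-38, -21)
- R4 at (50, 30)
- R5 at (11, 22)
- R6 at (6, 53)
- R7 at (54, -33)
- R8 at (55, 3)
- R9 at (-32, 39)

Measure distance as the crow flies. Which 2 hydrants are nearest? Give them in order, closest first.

R5, R4

Distances from (17, 17):
R2: 53.2
R3: 66.9
R4: 35.5
R5: 7.8
R6: 37.6
R7: 62.2
R8: 40.5
R9: 53.7
Sorted: R5 (7.8) < R4 (35.5) < R6 (37.6) < R8 (40.5) < …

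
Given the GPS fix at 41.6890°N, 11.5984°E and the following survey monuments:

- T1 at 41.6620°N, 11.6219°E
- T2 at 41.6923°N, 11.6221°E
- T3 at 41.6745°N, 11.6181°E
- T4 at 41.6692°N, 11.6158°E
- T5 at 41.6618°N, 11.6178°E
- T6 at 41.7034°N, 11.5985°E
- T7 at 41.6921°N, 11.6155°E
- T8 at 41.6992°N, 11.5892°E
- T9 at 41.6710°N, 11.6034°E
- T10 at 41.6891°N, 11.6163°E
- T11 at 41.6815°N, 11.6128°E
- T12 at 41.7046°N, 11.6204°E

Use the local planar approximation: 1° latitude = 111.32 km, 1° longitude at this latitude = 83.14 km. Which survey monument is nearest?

T8

Distances from 41.6890°N, 11.5984°E:
T1: √((-0.0270·111.32)² + (0.0235·83.14)²) = √(9.033872 + 3.817295) = 3.5849 km
T2: √((0.0033·111.32)² + (0.0237·83.14)²) = √(0.134950 + 3.882547) = 2.0044 km
T3: √((-0.0145·111.32)² + (0.0197·83.14)²) = √(2.605448 + 2.682579) = 2.2996 km
T4: √((-0.0198·111.32)² + (0.0174·83.14)²) = √(4.858216 + 2.092756) = 2.6365 km
T5: √((-0.0272·111.32)² + (0.0194·83.14)²) = √(9.168203 + 2.601498) = 3.4307 km
T6: √((0.0144·111.32)² + (0.0001·83.14)²) = √(2.569635 + 0.000069) = 1.6030 km
T7: √((0.0031·111.32)² + (0.0171·83.14)²) = √(0.119088 + 2.021214) = 1.4630 km
T8: √((0.0102·111.32)² + (-0.0092·83.14)²) = √(1.289278 + 0.585054) = 1.3691 km
T9: √((-0.0180·111.32)² + (0.0050·83.14)²) = √(4.015054 + 0.172806) = 2.0464 km
T10: √((0.0001·111.32)² + (0.0179·83.14)²) = √(0.000124 + 2.214757) = 1.4882 km
T11: √((-0.0075·111.32)² + (0.0144·83.14)²) = √(0.697058 + 1.433326) = 1.4596 km
T12: √((0.0156·111.32)² + (0.0220·83.14)²) = √(3.015752 + 3.345534) = 2.5222 km
Minimum: T8 at 1.3691 km.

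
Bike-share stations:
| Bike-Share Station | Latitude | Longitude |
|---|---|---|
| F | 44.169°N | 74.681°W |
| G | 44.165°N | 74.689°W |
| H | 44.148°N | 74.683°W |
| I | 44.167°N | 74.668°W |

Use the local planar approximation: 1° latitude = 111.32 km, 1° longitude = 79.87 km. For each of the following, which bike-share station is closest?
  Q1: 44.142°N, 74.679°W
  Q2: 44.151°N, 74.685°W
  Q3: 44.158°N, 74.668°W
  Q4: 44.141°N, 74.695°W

Q1 at 44.142°N, 74.679°W:
  F: 3.010 km
  G: 2.682 km
  H: 0.740 km
  I: 2.918 km
  → nearest: H (0.740 km)
Q2 at 44.151°N, 74.685°W:
  F: 2.029 km
  G: 1.591 km
  H: 0.370 km
  I: 2.240 km
  → nearest: H (0.370 km)
Q3 at 44.158°N, 74.668°W:
  F: 1.605 km
  G: 1.849 km
  H: 1.635 km
  I: 1.002 km
  → nearest: I (1.002 km)
Q4 at 44.141°N, 74.695°W:
  F: 3.311 km
  G: 2.714 km
  H: 1.235 km
  I: 3.609 km
  → nearest: H (1.235 km)

Q1→H; Q2→H; Q3→I; Q4→H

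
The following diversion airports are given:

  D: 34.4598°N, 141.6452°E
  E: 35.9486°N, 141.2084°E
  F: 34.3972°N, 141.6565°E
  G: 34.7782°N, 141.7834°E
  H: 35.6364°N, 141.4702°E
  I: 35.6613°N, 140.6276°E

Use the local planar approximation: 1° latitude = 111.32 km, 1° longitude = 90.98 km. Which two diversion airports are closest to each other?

Pairwise distances:
D–F: 7.0441 km
D–G: 37.6084 km
E–H: 42.1328 km
F–G: 43.9562 km
E–I: 61.7661 km
H–I: 76.7098 km
G–H: 99.6939 km
D–H: 131.9433 km
F–H: 138.9851 km
E–G: 140.3991 km
G–I: 143.9504 km
D–I: 162.6672 km
F–I: 169.0110 km
D–E: 170.4311 km
E–F: 177.4485 km
Closest pair: D–F at 7.0441 km.

D and F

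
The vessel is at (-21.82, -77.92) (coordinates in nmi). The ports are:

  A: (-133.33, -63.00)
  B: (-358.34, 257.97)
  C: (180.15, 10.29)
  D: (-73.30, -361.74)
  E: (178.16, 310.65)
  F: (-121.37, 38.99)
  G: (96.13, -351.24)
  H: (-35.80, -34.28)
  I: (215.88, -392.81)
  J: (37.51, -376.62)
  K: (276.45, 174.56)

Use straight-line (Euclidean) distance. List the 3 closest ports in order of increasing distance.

H, A, F

Distances from (-21.82, -77.92):
A: √((-111.51)² + (14.92)²) = √(12434.4801 + 222.6064) = 112.50 nmi
B: √((-336.52)² + (335.89)²) = √(113245.7104 + 112822.0921) = 475.47 nmi
C: √((201.97)² + (88.21)²) = √(40791.8809 + 7781.0041) = 220.39 nmi
D: √((-51.48)² + (-283.82)²) = √(2650.1904 + 80553.7924) = 288.45 nmi
E: √((199.98)² + (388.57)²) = √(39992.0004 + 150986.6449) = 437.01 nmi
F: √((-99.55)² + (116.91)²) = √(9910.2025 + 13667.9481) = 153.55 nmi
G: √((117.95)² + (-273.32)²) = √(13912.2025 + 74703.8224) = 297.68 nmi
H: √((-13.98)² + (43.64)²) = √(195.4404 + 1904.4496) = 45.82 nmi
I: √((237.70)² + (-314.89)²) = √(56501.2900 + 99155.7121) = 394.53 nmi
J: √((59.33)² + (-298.70)²) = √(3520.0489 + 89221.6900) = 304.54 nmi
K: √((298.27)² + (252.48)²) = √(88964.9929 + 63746.1504) = 390.78 nmi
Sorted: H (45.82 nmi) < A (112.50 nmi) < F (153.55 nmi) < C (220.39 nmi) < D (288.45 nmi) < …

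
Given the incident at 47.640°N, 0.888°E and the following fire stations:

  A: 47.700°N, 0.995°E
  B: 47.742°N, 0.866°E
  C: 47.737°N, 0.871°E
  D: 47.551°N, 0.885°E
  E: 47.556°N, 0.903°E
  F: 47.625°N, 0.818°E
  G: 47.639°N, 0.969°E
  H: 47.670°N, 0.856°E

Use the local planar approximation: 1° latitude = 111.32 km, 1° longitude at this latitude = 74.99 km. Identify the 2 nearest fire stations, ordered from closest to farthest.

H, F

Distances from 47.640°N, 0.888°E:
A: 10.440 km
B: 11.474 km
C: 10.873 km
D: 9.910 km
E: 9.418 km
F: 5.508 km
G: 6.075 km
H: 4.112 km
Sorted: H (4.112 km) < F (5.508 km) < G (6.075 km) < E (9.418 km) < …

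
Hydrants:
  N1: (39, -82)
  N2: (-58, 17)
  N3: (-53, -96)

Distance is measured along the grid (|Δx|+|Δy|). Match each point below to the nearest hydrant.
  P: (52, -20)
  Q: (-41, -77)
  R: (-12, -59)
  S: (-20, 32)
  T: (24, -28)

P at (52, -20):
  N1: 75
  N2: 147
  N3: 181
  → nearest: N1 (75)
Q at (-41, -77):
  N1: 85
  N2: 111
  N3: 31
  → nearest: N3 (31)
R at (-12, -59):
  N1: 74
  N2: 122
  N3: 78
  → nearest: N1 (74)
S at (-20, 32):
  N1: 173
  N2: 53
  N3: 161
  → nearest: N2 (53)
T at (24, -28):
  N1: 69
  N2: 127
  N3: 145
  → nearest: N1 (69)

P→N1; Q→N3; R→N1; S→N2; T→N1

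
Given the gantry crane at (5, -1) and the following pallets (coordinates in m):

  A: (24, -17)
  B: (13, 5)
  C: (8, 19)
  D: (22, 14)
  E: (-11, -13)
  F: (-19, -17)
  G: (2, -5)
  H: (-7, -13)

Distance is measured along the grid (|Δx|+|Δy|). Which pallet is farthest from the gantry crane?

Distances from (5, -1):
A: 35 m
B: 14 m
C: 23 m
D: 32 m
E: 28 m
F: 40 m
G: 7 m
H: 24 m
Maximum: F at 40 m.

F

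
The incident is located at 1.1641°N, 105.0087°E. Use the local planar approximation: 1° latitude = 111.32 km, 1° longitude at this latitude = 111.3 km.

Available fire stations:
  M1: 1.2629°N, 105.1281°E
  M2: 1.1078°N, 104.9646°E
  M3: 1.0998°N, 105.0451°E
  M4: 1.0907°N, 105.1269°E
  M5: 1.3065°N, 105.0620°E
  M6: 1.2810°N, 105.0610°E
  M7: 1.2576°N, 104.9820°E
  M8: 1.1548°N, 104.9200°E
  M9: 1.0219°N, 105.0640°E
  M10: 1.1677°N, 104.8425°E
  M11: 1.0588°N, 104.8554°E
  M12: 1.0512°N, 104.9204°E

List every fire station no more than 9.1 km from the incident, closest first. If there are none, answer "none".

M2, M3

Distances from 1.1641°N, 105.0087°E:
M1: √((0.0988·111.32)² + (0.1194·111.3)²) = √(120.965155 + 176.603368) = 17.2502 km
M2: √((-0.0563·111.32)² + (-0.0441·111.3)²) = √(39.279250 + 24.091703) = 7.9606 km
M3: √((-0.0643·111.32)² + (0.0364·111.3)²) = √(51.235189 + 16.413194) = 8.2249 km
M4: √((-0.0734·111.32)² + (0.1182·111.3)²) = √(66.763411 + 173.071390) = 15.4866 km
M5: √((0.1424·111.32)² + (0.0533·111.3)²) = √(251.284889 + 35.192065) = 16.9256 km
M6: √((0.1169·111.32)² + (0.0523·111.3)²) = √(169.346185 + 33.883925) = 14.2559 km
M7: √((0.0935·111.32)² + (-0.0267·111.3)²) = √(108.335207 + 8.831060) = 10.8243 km
M8: √((-0.0093·111.32)² + (-0.0887·111.3)²) = √(1.071796 + 97.462505) = 9.9264 km
M9: √((-0.1422·111.32)² + (0.0553·111.3)²) = √(250.579529 + 37.882671) = 16.9842 km
M10: √((0.0036·111.32)² + (-0.1662·111.3)²) = √(0.160602 + 342.178224) = 18.5024 km
M11: √((-0.1053·111.32)² + (-0.1533·111.3)²) = √(137.405190 + 291.121740) = 20.7009 km
M12: √((-0.1129·111.32)² + (-0.0883·111.3)²) = √(157.955328 + 96.585456) = 15.9543 km
Threshold 9.1 km: M2 (7.9606 km), M3 (8.2249 km) are within range.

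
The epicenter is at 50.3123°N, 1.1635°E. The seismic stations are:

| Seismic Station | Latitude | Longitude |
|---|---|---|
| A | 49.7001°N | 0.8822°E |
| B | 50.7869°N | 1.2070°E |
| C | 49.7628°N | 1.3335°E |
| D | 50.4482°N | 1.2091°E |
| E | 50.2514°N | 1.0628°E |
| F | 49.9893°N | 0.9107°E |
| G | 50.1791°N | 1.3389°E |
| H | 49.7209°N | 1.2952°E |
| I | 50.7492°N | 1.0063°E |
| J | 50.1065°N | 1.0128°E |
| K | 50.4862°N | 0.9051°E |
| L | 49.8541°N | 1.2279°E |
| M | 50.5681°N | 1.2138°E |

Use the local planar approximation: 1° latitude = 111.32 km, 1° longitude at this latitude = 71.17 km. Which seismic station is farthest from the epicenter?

A

Distances from 50.3123°N, 1.1635°E:
A: √((-0.6122·111.32)² + (-0.2813·71.17)²) = √(4644.436675 + 400.805245) = 71.0299 km
B: √((0.4746·111.32)² + (0.0435·71.17)²) = √(2791.270098 + 9.584566) = 52.9231 km
C: √((-0.5495·111.32)² + (0.1700·71.17)²) = √(3741.810496 + 146.383381) = 62.3554 km
D: √((0.1359·111.32)² + (0.0456·71.17)²) = √(228.868123 + 10.532310) = 15.4726 km
E: √((-0.0609·111.32)² + (-0.1007·71.17)²) = √(45.960102 + 51.363295) = 9.8653 km
F: √((-0.3230·111.32)² + (-0.2528·71.17)²) = √(1292.859824 + 323.704004) = 40.2065 km
G: √((-0.1332·111.32)² + (0.1754·71.17)²) = √(219.864365 + 155.830732) = 19.3829 km
H: √((-0.5914·111.32)² + (0.1317·71.17)²) = √(4334.200877 + 87.854797) = 66.4985 km
I: √((0.4369·111.32)² + (-0.1572·71.17)²) = √(2365.432093 + 125.169643) = 49.9059 km
J: √((-0.2058·111.32)² + (-0.1507·71.17)²) = √(524.852338 + 115.032468) = 25.2959 km
K: √((0.1739·111.32)² + (-0.2584·71.17)²) = √(374.753381 + 338.204164) = 26.7013 km
L: √((-0.4582·111.32)² + (0.0644·71.17)²) = √(2601.696095 + 21.007079) = 51.2123 km
M: √((0.2558·111.32)² + (0.0503·71.17)²) = √(810.862985 + 12.815333) = 28.6998 km
Maximum: A at 71.0299 km.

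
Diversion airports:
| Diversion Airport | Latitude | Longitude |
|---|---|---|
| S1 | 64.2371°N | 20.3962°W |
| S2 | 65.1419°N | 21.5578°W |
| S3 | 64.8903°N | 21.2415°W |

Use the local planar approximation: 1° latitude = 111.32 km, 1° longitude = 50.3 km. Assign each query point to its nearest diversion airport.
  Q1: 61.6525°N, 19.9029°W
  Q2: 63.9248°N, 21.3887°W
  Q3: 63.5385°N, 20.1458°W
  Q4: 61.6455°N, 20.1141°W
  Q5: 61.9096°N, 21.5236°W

Q1→S1; Q2→S1; Q3→S1; Q4→S1; Q5→S1

Q1 at 61.6525°N, 19.9029°W:
  S1: √((2.5846·111.32)² + (-0.4933·50.3)²) = √(82781.458781 + 615.684473) = 288.7856 km
  S2: √((3.4894·111.32)² + (-1.6549·50.3)²) = √(150885.639815 + 6929.142328) = 397.2591 km
  S3: √((3.2378·111.32)² + (-1.3386·50.3)²) = √(129911.151654 + 4533.541665) = 366.6670 km
  → nearest: S1 (288.7856 km)
Q2 at 63.9248°N, 21.3887°W:
  S1: √((0.3123·111.32)² + (0.9925·50.3)²) = √(1208.621634 + 2492.280968) = 60.8350 km
  S2: √((1.2171·111.32)² + (-0.1691·50.3)²) = √(18356.882166 + 72.347443) = 135.7543 km
  S3: √((0.9655·111.32)² + (0.1472·50.3)²) = √(11551.834322 + 54.821585) = 107.7342 km
  → nearest: S1 (60.8350 km)
Q3 at 63.5385°N, 20.1458°W:
  S1: √((0.6986·111.32)² + (-0.2504·50.3)²) = √(6047.885465 + 158.637048) = 78.7815 km
  S2: √((1.6034·111.32)² + (-1.4120·50.3)²) = √(31858.854306 + 5044.351757) = 192.1021 km
  S3: √((1.3518·111.32)² + (-1.0957·50.3)²) = √(22644.945487 + 3037.521030) = 160.2575 km
  → nearest: S1 (78.7815 km)
Q4 at 61.6455°N, 20.1141°W:
  S1: √((2.5916·111.32)² + (-0.2821·50.3)²) = √(83230.468234 + 201.345600) = 288.8457 km
  S2: √((3.4964·111.32)² + (-1.4437·50.3)²) = √(151491.623014 + 5273.389900) = 395.9356 km
  S3: √((3.2448·111.32)² + (-1.1274·50.3)²) = √(130473.484770 + 3215.822216) = 365.6355 km
  → nearest: S1 (288.8457 km)
Q5 at 61.9096°N, 21.5236°W:
  S1: √((2.3275·111.32)² + (1.1274·50.3)²) = √(67131.410867 + 3215.822216) = 265.2305 km
  S2: √((3.2323·111.32)² + (-0.0342·50.3)²) = √(129470.170451 + 2.959294) = 359.8237 km
  S3: √((2.9807·111.32)² + (0.2821·50.3)²) = √(110098.887459 + 201.345600) = 332.1148 km
  → nearest: S1 (265.2305 km)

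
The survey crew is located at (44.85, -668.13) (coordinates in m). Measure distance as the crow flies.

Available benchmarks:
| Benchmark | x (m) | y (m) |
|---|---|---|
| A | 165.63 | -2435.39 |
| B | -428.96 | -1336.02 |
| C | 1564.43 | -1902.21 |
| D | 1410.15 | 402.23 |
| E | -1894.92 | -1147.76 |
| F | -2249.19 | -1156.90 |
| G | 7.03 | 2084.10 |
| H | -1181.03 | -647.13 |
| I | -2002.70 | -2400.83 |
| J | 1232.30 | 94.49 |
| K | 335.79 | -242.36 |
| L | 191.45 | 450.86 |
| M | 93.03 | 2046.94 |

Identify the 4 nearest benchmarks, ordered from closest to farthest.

Distances from (44.85, -668.13):
A: 1771.38 m
B: 818.89 m
C: 1957.57 m
D: 1734.85 m
E: 1998.19 m
F: 2345.53 m
G: 2752.49 m
H: 1226.06 m
I: 2682.30 m
J: 1411.25 m
K: 515.68 m
L: 1128.55 m
M: 2715.50 m
Sorted: K (515.68 m) < B (818.89 m) < L (1128.55 m) < H (1226.06 m) < J (1411.25 m) < D (1734.85 m) < …

K, B, L, H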